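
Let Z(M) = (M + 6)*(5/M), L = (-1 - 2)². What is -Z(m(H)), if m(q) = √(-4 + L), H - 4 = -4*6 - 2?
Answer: -5 - 6*√5 ≈ -18.416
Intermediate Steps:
L = 9 (L = (-3)² = 9)
H = -22 (H = 4 + (-4*6 - 2) = 4 + (-24 - 2) = 4 - 26 = -22)
m(q) = √5 (m(q) = √(-4 + 9) = √5)
Z(M) = 5*(6 + M)/M (Z(M) = (6 + M)*(5/M) = 5*(6 + M)/M)
-Z(m(H)) = -(5 + 30/(√5)) = -(5 + 30*(√5/5)) = -(5 + 6*√5) = -5 - 6*√5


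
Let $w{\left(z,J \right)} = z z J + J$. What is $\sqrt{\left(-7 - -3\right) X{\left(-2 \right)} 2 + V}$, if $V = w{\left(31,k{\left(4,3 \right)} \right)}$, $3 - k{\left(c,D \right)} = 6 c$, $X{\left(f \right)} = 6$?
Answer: $45 i \sqrt{10} \approx 142.3 i$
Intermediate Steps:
$k{\left(c,D \right)} = 3 - 6 c$
$w{\left(z,J \right)} = J + J z^{2}$ ($w{\left(z,J \right)} = z^{2} J + J = J z^{2} + J = J + J z^{2}$)
$V = -20202$ ($V = \left(3 - 24\right) \left(1 + 31^{2}\right) = \left(3 - 24\right) \left(1 + 961\right) = \left(-21\right) 962 = -20202$)
$\sqrt{\left(-7 - -3\right) X{\left(-2 \right)} 2 + V} = \sqrt{\left(-7 - -3\right) 6 \cdot 2 - 20202} = \sqrt{\left(-7 + 3\right) 6 \cdot 2 - 20202} = \sqrt{\left(-4\right) 6 \cdot 2 - 20202} = \sqrt{\left(-24\right) 2 - 20202} = \sqrt{-48 - 20202} = \sqrt{-20250} = 45 i \sqrt{10}$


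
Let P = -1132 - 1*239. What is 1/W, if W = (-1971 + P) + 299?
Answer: -1/3043 ≈ -0.00032862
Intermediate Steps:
P = -1371 (P = -1132 - 239 = -1371)
W = -3043 (W = (-1971 - 1371) + 299 = -3342 + 299 = -3043)
1/W = 1/(-3043) = -1/3043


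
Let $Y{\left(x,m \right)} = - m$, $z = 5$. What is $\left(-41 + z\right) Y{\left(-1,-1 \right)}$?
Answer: $-36$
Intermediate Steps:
$\left(-41 + z\right) Y{\left(-1,-1 \right)} = \left(-41 + 5\right) \left(\left(-1\right) \left(-1\right)\right) = \left(-36\right) 1 = -36$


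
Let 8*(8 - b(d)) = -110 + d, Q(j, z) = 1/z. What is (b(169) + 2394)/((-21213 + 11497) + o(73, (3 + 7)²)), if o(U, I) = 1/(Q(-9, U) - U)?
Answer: -12758562/51766921 ≈ -0.24646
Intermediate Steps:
o(U, I) = 1/(1/U - U)
b(d) = 87/4 - d/8 (b(d) = 8 - (-110 + d)/8 = 8 + (55/4 - d/8) = 87/4 - d/8)
(b(169) + 2394)/((-21213 + 11497) + o(73, (3 + 7)²)) = ((87/4 - ⅛*169) + 2394)/((-21213 + 11497) - 1*73/(-1 + 73²)) = ((87/4 - 169/8) + 2394)/(-9716 - 1*73/(-1 + 5329)) = (5/8 + 2394)/(-9716 - 1*73/5328) = 19157/(8*(-9716 - 1*73*1/5328)) = 19157/(8*(-9716 - 73/5328)) = 19157/(8*(-51766921/5328)) = (19157/8)*(-5328/51766921) = -12758562/51766921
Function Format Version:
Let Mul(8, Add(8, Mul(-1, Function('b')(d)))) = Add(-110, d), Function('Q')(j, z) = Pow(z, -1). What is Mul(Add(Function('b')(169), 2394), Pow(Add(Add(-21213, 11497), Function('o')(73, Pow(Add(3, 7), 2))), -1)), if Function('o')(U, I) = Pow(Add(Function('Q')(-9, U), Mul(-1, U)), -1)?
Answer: Rational(-12758562, 51766921) ≈ -0.24646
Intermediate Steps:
Function('o')(U, I) = Pow(Add(Pow(U, -1), Mul(-1, U)), -1)
Function('b')(d) = Add(Rational(87, 4), Mul(Rational(-1, 8), d)) (Function('b')(d) = Add(8, Mul(Rational(-1, 8), Add(-110, d))) = Add(8, Add(Rational(55, 4), Mul(Rational(-1, 8), d))) = Add(Rational(87, 4), Mul(Rational(-1, 8), d)))
Mul(Add(Function('b')(169), 2394), Pow(Add(Add(-21213, 11497), Function('o')(73, Pow(Add(3, 7), 2))), -1)) = Mul(Add(Add(Rational(87, 4), Mul(Rational(-1, 8), 169)), 2394), Pow(Add(Add(-21213, 11497), Mul(-1, 73, Pow(Add(-1, Pow(73, 2)), -1))), -1)) = Mul(Add(Add(Rational(87, 4), Rational(-169, 8)), 2394), Pow(Add(-9716, Mul(-1, 73, Pow(Add(-1, 5329), -1))), -1)) = Mul(Add(Rational(5, 8), 2394), Pow(Add(-9716, Mul(-1, 73, Pow(5328, -1))), -1)) = Mul(Rational(19157, 8), Pow(Add(-9716, Mul(-1, 73, Rational(1, 5328))), -1)) = Mul(Rational(19157, 8), Pow(Add(-9716, Rational(-73, 5328)), -1)) = Mul(Rational(19157, 8), Pow(Rational(-51766921, 5328), -1)) = Mul(Rational(19157, 8), Rational(-5328, 51766921)) = Rational(-12758562, 51766921)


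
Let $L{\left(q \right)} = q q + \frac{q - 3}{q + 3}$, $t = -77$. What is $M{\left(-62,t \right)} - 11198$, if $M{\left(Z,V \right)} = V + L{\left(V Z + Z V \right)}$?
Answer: $\frac{870602589524}{9551} \approx 9.1153 \cdot 10^{7}$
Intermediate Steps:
$L{\left(q \right)} = q^{2} + \frac{-3 + q}{3 + q}$
$M{\left(Z,V \right)} = V + \frac{-3 + 2 V Z + 8 V^{3} Z^{3} + 12 V^{2} Z^{2}}{3 + 2 V Z}$ ($M{\left(Z,V \right)} = V + \frac{-3 + \left(V Z + Z V\right) + \left(V Z + Z V\right)^{3} + 3 \left(V Z + Z V\right)^{2}}{3 + \left(V Z + Z V\right)} = V + \frac{-3 + \left(V Z + V Z\right) + \left(V Z + V Z\right)^{3} + 3 \left(V Z + V Z\right)^{2}}{3 + \left(V Z + V Z\right)} = V + \frac{-3 + 2 V Z + \left(2 V Z\right)^{3} + 3 \left(2 V Z\right)^{2}}{3 + 2 V Z} = V + \frac{-3 + 2 V Z + 8 V^{3} Z^{3} + 3 \cdot 4 V^{2} Z^{2}}{3 + 2 V Z} = V + \frac{-3 + 2 V Z + 8 V^{3} Z^{3} + 12 V^{2} Z^{2}}{3 + 2 V Z}$)
$M{\left(-62,t \right)} - 11198 = \frac{-3 - 77 \left(3 + 2 \left(-77\right) \left(-62\right)\right) + 2 \left(-77\right) \left(-62\right) + 8 \left(-77\right)^{3} \left(-62\right)^{3} + 12 \left(-77\right)^{2} \left(-62\right)^{2}}{3 + 2 \left(-77\right) \left(-62\right)} - 11198 = \frac{-3 - 77 \left(3 + 9548\right) + 9548 + 8 \left(-456533\right) \left(-238328\right) + 12 \cdot 5929 \cdot 3844}{3 + 9548} - 11198 = \frac{-3 - 735427 + 9548 + 870436774592 + 273492912}{9551} - 11198 = \frac{1}{9551} \cdot 870709541622 - 11198 = \frac{870709541622}{9551} - 11198 = \frac{870602589524}{9551}$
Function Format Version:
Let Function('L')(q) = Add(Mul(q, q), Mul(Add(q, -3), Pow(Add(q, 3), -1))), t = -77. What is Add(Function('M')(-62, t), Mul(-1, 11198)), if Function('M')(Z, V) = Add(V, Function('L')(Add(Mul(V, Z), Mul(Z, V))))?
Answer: Rational(870602589524, 9551) ≈ 9.1153e+7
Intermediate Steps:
Function('L')(q) = Add(Pow(q, 2), Mul(Pow(Add(3, q), -1), Add(-3, q))) (Function('L')(q) = Add(Pow(q, 2), Mul(Add(-3, q), Pow(Add(3, q), -1))) = Add(Pow(q, 2), Mul(Pow(Add(3, q), -1), Add(-3, q))))
Function('M')(Z, V) = Add(V, Mul(Pow(Add(3, Mul(2, V, Z)), -1), Add(-3, Mul(2, V, Z), Mul(8, Pow(V, 3), Pow(Z, 3)), Mul(12, Pow(V, 2), Pow(Z, 2))))) (Function('M')(Z, V) = Add(V, Mul(Pow(Add(3, Add(Mul(V, Z), Mul(Z, V))), -1), Add(-3, Add(Mul(V, Z), Mul(Z, V)), Pow(Add(Mul(V, Z), Mul(Z, V)), 3), Mul(3, Pow(Add(Mul(V, Z), Mul(Z, V)), 2))))) = Add(V, Mul(Pow(Add(3, Add(Mul(V, Z), Mul(V, Z))), -1), Add(-3, Add(Mul(V, Z), Mul(V, Z)), Pow(Add(Mul(V, Z), Mul(V, Z)), 3), Mul(3, Pow(Add(Mul(V, Z), Mul(V, Z)), 2))))) = Add(V, Mul(Pow(Add(3, Mul(2, V, Z)), -1), Add(-3, Mul(2, V, Z), Pow(Mul(2, V, Z), 3), Mul(3, Pow(Mul(2, V, Z), 2))))) = Add(V, Mul(Pow(Add(3, Mul(2, V, Z)), -1), Add(-3, Mul(2, V, Z), Mul(8, Pow(V, 3), Pow(Z, 3)), Mul(3, Mul(4, Pow(V, 2), Pow(Z, 2)))))) = Add(V, Mul(Pow(Add(3, Mul(2, V, Z)), -1), Add(-3, Mul(2, V, Z), Mul(8, Pow(V, 3), Pow(Z, 3)), Mul(12, Pow(V, 2), Pow(Z, 2))))))
Add(Function('M')(-62, t), Mul(-1, 11198)) = Add(Mul(Pow(Add(3, Mul(2, -77, -62)), -1), Add(-3, Mul(-77, Add(3, Mul(2, -77, -62))), Mul(2, -77, -62), Mul(8, Pow(-77, 3), Pow(-62, 3)), Mul(12, Pow(-77, 2), Pow(-62, 2)))), Mul(-1, 11198)) = Add(Mul(Pow(Add(3, 9548), -1), Add(-3, Mul(-77, Add(3, 9548)), 9548, Mul(8, -456533, -238328), Mul(12, 5929, 3844))), -11198) = Add(Mul(Pow(9551, -1), Add(-3, Mul(-77, 9551), 9548, 870436774592, 273492912)), -11198) = Add(Mul(Rational(1, 9551), Add(-3, -735427, 9548, 870436774592, 273492912)), -11198) = Add(Mul(Rational(1, 9551), 870709541622), -11198) = Add(Rational(870709541622, 9551), -11198) = Rational(870602589524, 9551)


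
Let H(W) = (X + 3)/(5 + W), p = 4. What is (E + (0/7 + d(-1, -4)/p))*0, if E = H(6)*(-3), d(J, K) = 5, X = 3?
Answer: 0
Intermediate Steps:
H(W) = 6/(5 + W) (H(W) = (3 + 3)/(5 + W) = 6/(5 + W))
E = -18/11 (E = (6/(5 + 6))*(-3) = (6/11)*(-3) = -18/11 ≈ -1.6364)
(E + (0/7 + d(-1, -4)/p))*0 = (-18/11 + (0/7 + 5/4))*0 = (-18/11 + (0*(1/7) + 5*(1/4)))*0 = (-18/11 + (0 + 5/4))*0 = (-18/11 + 5/4)*0 = -17/44*0 = 0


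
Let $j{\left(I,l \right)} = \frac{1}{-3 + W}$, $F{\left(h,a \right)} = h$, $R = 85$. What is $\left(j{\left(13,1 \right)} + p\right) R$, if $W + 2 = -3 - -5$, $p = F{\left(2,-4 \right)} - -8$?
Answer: $\frac{2465}{3} \approx 821.67$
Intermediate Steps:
$p = 10$ ($p = 2 - -8 = 2 + 8 = 10$)
$W = 0$ ($W = -2 - -2 = -2 + \left(-3 + 5\right) = -2 + 2 = 0$)
$j{\left(I,l \right)} = - \frac{1}{3}$ ($j{\left(I,l \right)} = \frac{1}{-3 + 0} = \frac{1}{-3} = - \frac{1}{3}$)
$\left(j{\left(13,1 \right)} + p\right) R = \left(- \frac{1}{3} + 10\right) 85 = \frac{29}{3} \cdot 85 = \frac{2465}{3}$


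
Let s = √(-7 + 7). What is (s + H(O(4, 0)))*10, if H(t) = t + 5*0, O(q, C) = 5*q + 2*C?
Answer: 200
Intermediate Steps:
O(q, C) = 2*C + 5*q
s = 0 (s = √0 = 0)
H(t) = t (H(t) = t + 0 = t)
(s + H(O(4, 0)))*10 = (0 + (2*0 + 5*4))*10 = (0 + (0 + 20))*10 = (0 + 20)*10 = 20*10 = 200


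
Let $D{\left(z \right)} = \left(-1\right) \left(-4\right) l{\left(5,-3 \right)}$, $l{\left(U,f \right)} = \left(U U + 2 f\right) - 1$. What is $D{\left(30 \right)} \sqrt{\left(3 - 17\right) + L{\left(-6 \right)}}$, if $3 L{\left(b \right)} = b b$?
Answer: $72 i \sqrt{2} \approx 101.82 i$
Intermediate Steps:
$L{\left(b \right)} = \frac{b^{2}}{3}$ ($L{\left(b \right)} = \frac{b b}{3} = \frac{b^{2}}{3}$)
$l{\left(U,f \right)} = -1 + U^{2} + 2 f$ ($l{\left(U,f \right)} = \left(U^{2} + 2 f\right) - 1 = -1 + U^{2} + 2 f$)
$D{\left(z \right)} = 72$ ($D{\left(z \right)} = \left(-1\right) \left(-4\right) \left(-1 + 5^{2} + 2 \left(-3\right)\right) = 4 \left(-1 + 25 - 6\right) = 4 \cdot 18 = 72$)
$D{\left(30 \right)} \sqrt{\left(3 - 17\right) + L{\left(-6 \right)}} = 72 \sqrt{\left(3 - 17\right) + \frac{\left(-6\right)^{2}}{3}} = 72 \sqrt{-14 + \frac{1}{3} \cdot 36} = 72 \sqrt{-14 + 12} = 72 \sqrt{-2} = 72 i \sqrt{2}$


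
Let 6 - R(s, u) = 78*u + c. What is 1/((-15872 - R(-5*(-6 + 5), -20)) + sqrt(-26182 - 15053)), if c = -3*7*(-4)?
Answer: -17354/301202551 - I*sqrt(41235)/301202551 ≈ -5.7616e-5 - 6.7418e-7*I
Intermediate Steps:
c = 84 (c = -21*(-4) = 84)
R(s, u) = -78 - 78*u (R(s, u) = 6 - (78*u + 84) = 6 - (84 + 78*u) = 6 + (-84 - 78*u) = -78 - 78*u)
1/((-15872 - R(-5*(-6 + 5), -20)) + sqrt(-26182 - 15053)) = 1/((-15872 - (-78 - 78*(-20))) + sqrt(-26182 - 15053)) = 1/((-15872 - (-78 + 1560)) + sqrt(-41235)) = 1/((-15872 - 1*1482) + I*sqrt(41235)) = 1/((-15872 - 1482) + I*sqrt(41235)) = 1/(-17354 + I*sqrt(41235))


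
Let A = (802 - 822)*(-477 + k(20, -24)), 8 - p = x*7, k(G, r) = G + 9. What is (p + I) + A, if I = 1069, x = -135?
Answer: 10982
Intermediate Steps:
k(G, r) = 9 + G
p = 953 (p = 8 - (-135)*7 = 8 - 1*(-945) = 8 + 945 = 953)
A = 8960 (A = (802 - 822)*(-477 + (9 + 20)) = -20*(-477 + 29) = -20*(-448) = 8960)
(p + I) + A = (953 + 1069) + 8960 = 2022 + 8960 = 10982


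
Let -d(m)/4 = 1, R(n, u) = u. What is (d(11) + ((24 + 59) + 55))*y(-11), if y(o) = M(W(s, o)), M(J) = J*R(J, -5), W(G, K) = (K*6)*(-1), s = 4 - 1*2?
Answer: -44220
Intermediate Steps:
s = 2 (s = 4 - 2 = 2)
W(G, K) = -6*K (W(G, K) = (6*K)*(-1) = -6*K)
M(J) = -5*J (M(J) = J*(-5) = -5*J)
y(o) = 30*o (y(o) = -(-30)*o = 30*o)
d(m) = -4 (d(m) = -4*1 = -4)
(d(11) + ((24 + 59) + 55))*y(-11) = (-4 + ((24 + 59) + 55))*(30*(-11)) = (-4 + (83 + 55))*(-330) = (-4 + 138)*(-330) = 134*(-330) = -44220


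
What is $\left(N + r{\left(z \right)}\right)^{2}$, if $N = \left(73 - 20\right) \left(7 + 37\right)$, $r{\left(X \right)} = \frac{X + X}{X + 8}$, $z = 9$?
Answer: $\frac{1573074244}{289} \approx 5.4432 \cdot 10^{6}$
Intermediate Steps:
$r{\left(X \right)} = \frac{2 X}{8 + X}$
$N = 2332$ ($N = 53 \cdot 44 = 2332$)
$\left(N + r{\left(z \right)}\right)^{2} = \left(2332 + 2 \cdot 9 \frac{1}{8 + 9}\right)^{2} = \left(2332 + 2 \cdot 9 \cdot \frac{1}{17}\right)^{2} = \left(2332 + \frac{18}{17}\right)^{2} = \left(\frac{39662}{17}\right)^{2} = \frac{1573074244}{289}$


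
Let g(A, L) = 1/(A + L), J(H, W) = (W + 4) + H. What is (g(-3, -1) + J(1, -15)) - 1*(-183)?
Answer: 691/4 ≈ 172.75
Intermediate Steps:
J(H, W) = 4 + H + W (J(H, W) = (4 + W) + H = 4 + H + W)
(g(-3, -1) + J(1, -15)) - 1*(-183) = (1/(-3 - 1) + (4 + 1 - 15)) - 1*(-183) = (1/(-4) - 10) + 183 = (-¼ - 10) + 183 = -41/4 + 183 = 691/4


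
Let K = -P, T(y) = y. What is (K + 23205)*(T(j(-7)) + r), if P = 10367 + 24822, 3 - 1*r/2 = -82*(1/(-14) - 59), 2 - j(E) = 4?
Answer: 116049632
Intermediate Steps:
j(E) = -2 (j(E) = 2 - 1*4 = 2 - 4 = -2)
r = -67772/7 (r = 6 - (-164)*(1/(-14) - 59) = 6 - (-164)*(-1/14 - 59) = 6 - (-164)*(-827)/14 = 6 - 2*33907/7 = 6 - 67814/7 = -67772/7 ≈ -9681.7)
P = 35189
K = -35189 (K = -1*35189 = -35189)
(K + 23205)*(T(j(-7)) + r) = (-35189 + 23205)*(-2 - 67772/7) = -11984*(-67786/7) = 116049632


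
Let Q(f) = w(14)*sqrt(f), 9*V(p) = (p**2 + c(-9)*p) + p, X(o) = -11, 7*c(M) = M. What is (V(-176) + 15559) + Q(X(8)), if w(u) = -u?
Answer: 1197401/63 - 14*I*sqrt(11) ≈ 19006.0 - 46.433*I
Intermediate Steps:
c(M) = M/7
V(p) = -2*p/63 + p**2/9 (V(p) = ((p**2 + ((1/7)*(-9))*p) + p)/9 = ((p**2 - 9*p/7) + p)/9 = (p**2 - 2*p/7)/9 = -2*p/63 + p**2/9)
Q(f) = -14*sqrt(f) (Q(f) = (-1*14)*sqrt(f) = -14*sqrt(f))
(V(-176) + 15559) + Q(X(8)) = ((1/63)*(-176)*(-2 + 7*(-176)) + 15559) - 14*I*sqrt(11) = ((1/63)*(-176)*(-2 - 1232) + 15559) - 14*I*sqrt(11) = ((1/63)*(-176)*(-1234) + 15559) - 14*I*sqrt(11) = (217184/63 + 15559) - 14*I*sqrt(11) = 1197401/63 - 14*I*sqrt(11)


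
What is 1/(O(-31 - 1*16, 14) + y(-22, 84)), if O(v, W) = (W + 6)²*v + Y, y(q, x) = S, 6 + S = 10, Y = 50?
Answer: -1/18746 ≈ -5.3345e-5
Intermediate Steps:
S = 4 (S = -6 + 10 = 4)
y(q, x) = 4
O(v, W) = 50 + v*(6 + W)² (O(v, W) = (W + 6)²*v + 50 = (6 + W)²*v + 50 = v*(6 + W)² + 50 = 50 + v*(6 + W)²)
1/(O(-31 - 1*16, 14) + y(-22, 84)) = 1/((50 + (-31 - 1*16)*(6 + 14)²) + 4) = 1/((50 + (-31 - 16)*20²) + 4) = 1/((50 - 47*400) + 4) = 1/((50 - 18800) + 4) = 1/(-18750 + 4) = 1/(-18746) = -1/18746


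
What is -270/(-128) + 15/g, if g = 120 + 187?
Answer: 42405/19648 ≈ 2.1582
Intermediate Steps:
g = 307
-270/(-128) + 15/g = -270/(-128) + 15/307 = -270*(-1/128) + 15*(1/307) = 135/64 + 15/307 = 42405/19648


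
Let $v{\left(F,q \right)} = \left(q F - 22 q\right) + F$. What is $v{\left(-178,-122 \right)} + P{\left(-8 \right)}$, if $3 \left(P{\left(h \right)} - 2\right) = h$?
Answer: $\frac{72664}{3} \approx 24221.0$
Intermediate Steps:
$v{\left(F,q \right)} = F - 22 q + F q$ ($v{\left(F,q \right)} = \left(F q - 22 q\right) + F = \left(- 22 q + F q\right) + F = F - 22 q + F q$)
$P{\left(h \right)} = 2 + \frac{h}{3}$
$v{\left(-178,-122 \right)} + P{\left(-8 \right)} = \left(-178 - -2684 - -21716\right) + \left(2 + \frac{1}{3} \left(-8\right)\right) = \left(-178 + 2684 + 21716\right) + \left(2 - \frac{8}{3}\right) = 24222 - \frac{2}{3} = \frac{72664}{3}$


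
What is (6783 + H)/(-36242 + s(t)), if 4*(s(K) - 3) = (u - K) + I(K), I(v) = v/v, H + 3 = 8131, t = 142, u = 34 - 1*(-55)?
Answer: -14911/36252 ≈ -0.41132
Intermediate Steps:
u = 89 (u = 34 + 55 = 89)
H = 8128 (H = -3 + 8131 = 8128)
I(v) = 1
s(K) = 51/2 - K/4 (s(K) = 3 + ((89 - K) + 1)/4 = 3 + (90 - K)/4 = 3 + (45/2 - K/4) = 51/2 - K/4)
(6783 + H)/(-36242 + s(t)) = (6783 + 8128)/(-36242 + (51/2 - ¼*142)) = 14911/(-36242 + (51/2 - 71/2)) = 14911/(-36242 - 10) = 14911/(-36252) = 14911*(-1/36252) = -14911/36252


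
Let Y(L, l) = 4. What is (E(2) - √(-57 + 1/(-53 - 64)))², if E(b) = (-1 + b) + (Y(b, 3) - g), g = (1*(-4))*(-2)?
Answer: (117 + I*√86710)²/1521 ≈ -48.009 + 45.302*I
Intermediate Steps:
g = 8 (g = -4*(-2) = 8)
E(b) = -5 + b (E(b) = (-1 + b) + (4 - 1*8) = (-1 + b) + (4 - 8) = (-1 + b) - 4 = -5 + b)
(E(2) - √(-57 + 1/(-53 - 64)))² = ((-5 + 2) - √(-57 + 1/(-53 - 64)))² = (-3 - √(-57 + 1/(-117)))² = (-3 - √(-57 - 1/117))² = (-3 - √(-6670/117))² = (-3 - I*√86710/39)²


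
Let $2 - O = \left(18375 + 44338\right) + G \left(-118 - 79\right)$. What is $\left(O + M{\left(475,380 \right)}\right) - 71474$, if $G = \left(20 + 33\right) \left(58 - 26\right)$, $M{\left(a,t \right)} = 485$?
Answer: $200412$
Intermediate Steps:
$G = 1696$ ($G = 53 \cdot 32 = 1696$)
$O = 271401$ ($O = 2 - \left(\left(18375 + 44338\right) + 1696 \left(-118 - 79\right)\right) = 2 - \left(62713 + 1696 \left(-197\right)\right) = 2 - \left(62713 - 334112\right) = 2 - -271399 = 2 + 271399 = 271401$)
$\left(O + M{\left(475,380 \right)}\right) - 71474 = \left(271401 + 485\right) - 71474 = 271886 - 71474 = 200412$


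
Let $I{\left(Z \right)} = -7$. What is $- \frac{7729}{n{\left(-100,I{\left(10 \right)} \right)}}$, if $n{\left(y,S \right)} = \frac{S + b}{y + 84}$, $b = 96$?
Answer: $\frac{123664}{89} \approx 1389.5$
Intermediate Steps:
$n{\left(y,S \right)} = \frac{96 + S}{84 + y}$ ($n{\left(y,S \right)} = \frac{S + 96}{y + 84} = \frac{96 + S}{84 + y}$)
$- \frac{7729}{n{\left(-100,I{\left(10 \right)} \right)}} = - \frac{7729}{\frac{1}{84 - 100} \left(96 - 7\right)} = - \frac{7729}{\frac{1}{-16} \cdot 89} = - \frac{7729}{\left(- \frac{1}{16}\right) 89} = - \frac{7729}{- \frac{89}{16}} = \left(-7729\right) \left(- \frac{16}{89}\right) = \frac{123664}{89}$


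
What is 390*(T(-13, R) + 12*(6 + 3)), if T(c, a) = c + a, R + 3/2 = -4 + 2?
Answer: 35685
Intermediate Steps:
R = -7/2 (R = -3/2 + (-4 + 2) = -3/2 - 2 = -7/2 ≈ -3.5000)
T(c, a) = a + c
390*(T(-13, R) + 12*(6 + 3)) = 390*((-7/2 - 13) + 12*(6 + 3)) = 390*(-33/2 + 12*9) = 390*(-33/2 + 108) = 390*(183/2) = 35685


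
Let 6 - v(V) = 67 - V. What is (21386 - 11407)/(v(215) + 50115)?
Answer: 587/2957 ≈ 0.19851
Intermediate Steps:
v(V) = -61 + V (v(V) = 6 - (67 - V) = 6 + (-67 + V) = -61 + V)
(21386 - 11407)/(v(215) + 50115) = (21386 - 11407)/((-61 + 215) + 50115) = 9979/(154 + 50115) = 9979/50269 = 9979*(1/50269) = 587/2957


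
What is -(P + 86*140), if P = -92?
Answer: -11948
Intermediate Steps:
-(P + 86*140) = -(-92 + 86*140) = -(-92 + 12040) = -1*11948 = -11948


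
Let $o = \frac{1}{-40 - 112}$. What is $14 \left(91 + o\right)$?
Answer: $\frac{96817}{76} \approx 1273.9$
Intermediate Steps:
$o = - \frac{1}{152}$ ($o = \frac{1}{-152} = - \frac{1}{152} \approx -0.0065789$)
$14 \left(91 + o\right) = 14 \left(91 - \frac{1}{152}\right) = 14 \cdot \frac{13831}{152} = \frac{96817}{76}$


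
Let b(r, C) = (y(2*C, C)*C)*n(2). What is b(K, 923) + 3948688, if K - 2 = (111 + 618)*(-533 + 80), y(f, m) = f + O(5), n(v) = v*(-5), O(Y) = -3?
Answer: -13062202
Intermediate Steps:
n(v) = -5*v
y(f, m) = -3 + f (y(f, m) = f - 3 = -3 + f)
K = -330235 (K = 2 + (111 + 618)*(-533 + 80) = 2 + 729*(-453) = 2 - 330237 = -330235)
b(r, C) = -10*C*(-3 + 2*C) (b(r, C) = ((-3 + 2*C)*C)*(-5*2) = (C*(-3 + 2*C))*(-10) = -10*C*(-3 + 2*C))
b(K, 923) + 3948688 = 10*923*(3 - 2*923) + 3948688 = 10*923*(3 - 1846) + 3948688 = 10*923*(-1843) + 3948688 = -17010890 + 3948688 = -13062202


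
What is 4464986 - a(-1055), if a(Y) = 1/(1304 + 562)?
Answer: 8331663875/1866 ≈ 4.4650e+6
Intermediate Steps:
a(Y) = 1/1866
4464986 - a(-1055) = 4464986 - 1*1/1866 = 4464986 - 1/1866 = 8331663875/1866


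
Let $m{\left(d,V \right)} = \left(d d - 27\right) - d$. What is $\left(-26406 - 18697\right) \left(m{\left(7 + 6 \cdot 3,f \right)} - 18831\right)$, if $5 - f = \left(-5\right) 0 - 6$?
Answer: $823490574$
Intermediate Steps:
$f = 11$ ($f = 5 - \left(\left(-5\right) 0 - 6\right) = 5 - \left(0 - 6\right) = 5 - -6 = 5 + 6 = 11$)
$m{\left(d,V \right)} = -27 + d^{2} - d$ ($m{\left(d,V \right)} = \left(d^{2} - 27\right) - d = \left(-27 + d^{2}\right) - d = -27 + d^{2} - d$)
$\left(-26406 - 18697\right) \left(m{\left(7 + 6 \cdot 3,f \right)} - 18831\right) = \left(-26406 - 18697\right) \left(\left(-27 + \left(7 + 6 \cdot 3\right)^{2} - \left(7 + 6 \cdot 3\right)\right) - 18831\right) = \left(-26406 - 18697\right) \left(\left(-27 + \left(7 + 18\right)^{2} - \left(7 + 18\right)\right) - 18831\right) = - 45103 \left(\left(-27 + 25^{2} - 25\right) - 18831\right) = - 45103 \left(\left(-27 + 625 - 25\right) - 18831\right) = - 45103 \left(573 - 18831\right) = \left(-45103\right) \left(-18258\right) = 823490574$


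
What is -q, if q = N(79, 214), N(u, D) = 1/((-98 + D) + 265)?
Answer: -1/381 ≈ -0.0026247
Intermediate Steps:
N(u, D) = 1/(167 + D)
q = 1/381 (q = 1/(167 + 214) = 1/381 ≈ 0.0026247)
-q = -1*1/381 = -1/381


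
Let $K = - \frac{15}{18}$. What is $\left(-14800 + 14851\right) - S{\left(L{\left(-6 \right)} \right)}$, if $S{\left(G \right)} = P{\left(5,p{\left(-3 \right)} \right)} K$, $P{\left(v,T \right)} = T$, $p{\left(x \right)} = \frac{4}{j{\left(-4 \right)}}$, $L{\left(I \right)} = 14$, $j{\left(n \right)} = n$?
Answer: $\frac{301}{6} \approx 50.167$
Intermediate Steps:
$K = - \frac{5}{6}$ ($K = - \frac{15}{18} = \left(-1\right) \frac{5}{6} = - \frac{5}{6} \approx -0.83333$)
$p{\left(x \right)} = -1$ ($p{\left(x \right)} = \frac{4}{-4} = 4 \left(- \frac{1}{4}\right) = -1$)
$S{\left(G \right)} = \frac{5}{6}$ ($S{\left(G \right)} = \left(-1\right) \left(- \frac{5}{6}\right) = \frac{5}{6}$)
$\left(-14800 + 14851\right) - S{\left(L{\left(-6 \right)} \right)} = \left(-14800 + 14851\right) - \frac{5}{6} = 51 - \frac{5}{6} = \frac{301}{6}$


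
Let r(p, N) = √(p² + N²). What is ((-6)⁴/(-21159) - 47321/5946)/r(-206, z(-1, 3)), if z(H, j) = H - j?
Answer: -112107895*√10613/296719230396 ≈ -0.038923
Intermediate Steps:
r(p, N) = √(N² + p²)
((-6)⁴/(-21159) - 47321/5946)/r(-206, z(-1, 3)) = ((-6)⁴/(-21159) - 47321/5946)/(√((-1 - 1*3)² + (-206)²)) = (1296*(-1/21159) - 47321*1/5946)/(√((-1 - 3)² + 42436)) = (-144/2351 - 47321/5946)/(√((-4)² + 42436)) = -112107895/(13979046*√(16 + 42436)) = -112107895*√10613/21226/13979046 = -112107895*√10613/296719230396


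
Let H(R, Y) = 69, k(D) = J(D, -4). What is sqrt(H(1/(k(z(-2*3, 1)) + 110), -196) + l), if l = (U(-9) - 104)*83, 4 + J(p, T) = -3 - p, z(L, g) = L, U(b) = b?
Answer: 7*I*sqrt(190) ≈ 96.488*I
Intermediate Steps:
J(p, T) = -7 - p (J(p, T) = -4 + (-3 - p) = -7 - p)
k(D) = -7 - D
l = -9379 (l = (-9 - 104)*83 = -113*83 = -9379)
sqrt(H(1/(k(z(-2*3, 1)) + 110), -196) + l) = sqrt(69 - 9379) = sqrt(-9310) = 7*I*sqrt(190)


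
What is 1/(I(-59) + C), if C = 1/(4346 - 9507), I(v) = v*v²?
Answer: -5161/1059961020 ≈ -4.8690e-6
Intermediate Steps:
I(v) = v³
C = -1/5161 (C = 1/(-5161) = -1/5161 ≈ -0.00019376)
1/(I(-59) + C) = 1/((-59)³ - 1/5161) = 1/(-205379 - 1/5161) = 1/(-1059961020/5161) = -5161/1059961020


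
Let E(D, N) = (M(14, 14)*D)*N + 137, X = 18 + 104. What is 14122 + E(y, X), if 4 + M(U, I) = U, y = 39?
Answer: 61839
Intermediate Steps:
M(U, I) = -4 + U
X = 122
E(D, N) = 137 + 10*D*N (E(D, N) = ((-4 + 14)*D)*N + 137 = (10*D)*N + 137 = 10*D*N + 137 = 137 + 10*D*N)
14122 + E(y, X) = 14122 + (137 + 10*39*122) = 14122 + (137 + 47580) = 14122 + 47717 = 61839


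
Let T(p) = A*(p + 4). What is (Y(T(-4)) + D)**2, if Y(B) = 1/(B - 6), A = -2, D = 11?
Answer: 4225/36 ≈ 117.36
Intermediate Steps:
T(p) = -8 - 2*p (T(p) = -2*(p + 4) = -2*(4 + p) = -8 - 2*p)
Y(B) = 1/(-6 + B)
(Y(T(-4)) + D)**2 = (1/(-6 + (-8 - 2*(-4))) + 11)**2 = (1/(-6 + (-8 + 8)) + 11)**2 = (1/(-6 + 0) + 11)**2 = (1/(-6) + 11)**2 = (-1/6 + 11)**2 = (65/6)**2 = 4225/36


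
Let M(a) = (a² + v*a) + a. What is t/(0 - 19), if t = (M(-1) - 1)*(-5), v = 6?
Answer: -35/19 ≈ -1.8421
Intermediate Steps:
M(a) = a² + 7*a (M(a) = (a² + 6*a) + a = a² + 7*a)
t = 35 (t = (-(7 - 1) - 1)*(-5) = (-1*6 - 1)*(-5) = (-6 - 1)*(-5) = -7*(-5) = 35)
t/(0 - 19) = 35/(0 - 19) = 35/(-19) = 35*(-1/19) = -35/19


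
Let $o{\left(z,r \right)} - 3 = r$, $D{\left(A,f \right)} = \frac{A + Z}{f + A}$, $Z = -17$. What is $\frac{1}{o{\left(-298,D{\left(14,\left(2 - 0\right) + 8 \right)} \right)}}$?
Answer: $\frac{8}{23} \approx 0.34783$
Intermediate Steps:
$D{\left(A,f \right)} = \frac{-17 + A}{A + f}$ ($D{\left(A,f \right)} = \frac{A - 17}{f + A} = \frac{-17 + A}{A + f}$)
$o{\left(z,r \right)} = 3 + r$
$\frac{1}{o{\left(-298,D{\left(14,\left(2 - 0\right) + 8 \right)} \right)}} = \frac{1}{3 + \frac{-17 + 14}{14 + \left(\left(2 - 0\right) + 8\right)}} = \frac{1}{3 + \frac{1}{14 + \left(\left(2 + 0\right) + 8\right)} \left(-3\right)} = \frac{1}{3 + \frac{1}{14 + \left(2 + 8\right)} \left(-3\right)} = \frac{1}{3 + \frac{1}{14 + 10} \left(-3\right)} = \frac{1}{3 + \frac{1}{24} \left(-3\right)} = \frac{1}{3 - \frac{1}{8}} = \frac{1}{\frac{23}{8}} = \frac{8}{23}$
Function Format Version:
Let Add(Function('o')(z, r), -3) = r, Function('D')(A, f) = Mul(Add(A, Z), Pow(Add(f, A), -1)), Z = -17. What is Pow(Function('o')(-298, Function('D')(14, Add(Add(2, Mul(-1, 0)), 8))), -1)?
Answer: Rational(8, 23) ≈ 0.34783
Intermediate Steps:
Function('D')(A, f) = Mul(Pow(Add(A, f), -1), Add(-17, A)) (Function('D')(A, f) = Mul(Add(A, -17), Pow(Add(f, A), -1)) = Mul(Add(-17, A), Pow(Add(A, f), -1)) = Mul(Pow(Add(A, f), -1), Add(-17, A)))
Function('o')(z, r) = Add(3, r)
Pow(Function('o')(-298, Function('D')(14, Add(Add(2, Mul(-1, 0)), 8))), -1) = Pow(Add(3, Mul(Pow(Add(14, Add(Add(2, Mul(-1, 0)), 8)), -1), Add(-17, 14))), -1) = Pow(Add(3, Mul(Pow(Add(14, Add(Add(2, 0), 8)), -1), -3)), -1) = Pow(Add(3, Mul(Pow(Add(14, Add(2, 8)), -1), -3)), -1) = Pow(Add(3, Mul(Pow(Add(14, 10), -1), -3)), -1) = Pow(Add(3, Mul(Pow(24, -1), -3)), -1) = Pow(Add(3, Mul(Rational(1, 24), -3)), -1) = Pow(Add(3, Rational(-1, 8)), -1) = Pow(Rational(23, 8), -1) = Rational(8, 23)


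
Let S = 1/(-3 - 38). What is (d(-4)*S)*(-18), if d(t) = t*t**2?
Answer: -1152/41 ≈ -28.098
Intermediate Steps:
d(t) = t**3
S = -1/41 (S = 1/(-41) = -1/41 ≈ -0.024390)
(d(-4)*S)*(-18) = ((-4)**3*(-1/41))*(-18) = -64*(-1/41)*(-18) = (64/41)*(-18) = -1152/41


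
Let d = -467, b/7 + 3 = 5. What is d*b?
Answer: -6538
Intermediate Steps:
b = 14 (b = -21 + 7*5 = -21 + 35 = 14)
d*b = -467*14 = -6538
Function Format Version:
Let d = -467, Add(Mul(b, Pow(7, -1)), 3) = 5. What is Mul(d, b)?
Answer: -6538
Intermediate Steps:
b = 14 (b = Add(-21, Mul(7, 5)) = Add(-21, 35) = 14)
Mul(d, b) = Mul(-467, 14) = -6538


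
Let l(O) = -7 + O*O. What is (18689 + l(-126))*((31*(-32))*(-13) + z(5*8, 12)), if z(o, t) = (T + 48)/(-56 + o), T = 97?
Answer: 3562774289/8 ≈ 4.4535e+8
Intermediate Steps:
l(O) = -7 + O**2
z(o, t) = 145/(-56 + o) (z(o, t) = (97 + 48)/(-56 + o) = 145/(-56 + o))
(18689 + l(-126))*((31*(-32))*(-13) + z(5*8, 12)) = (18689 + (-7 + (-126)**2))*((31*(-32))*(-13) + 145/(-56 + 5*8)) = (18689 + (-7 + 15876))*(-992*(-13) + 145/(-56 + 40)) = (18689 + 15869)*(12896 + 145/(-16)) = 34558*(12896 + 145*(-1/16)) = 34558*(12896 - 145/16) = 34558*(206191/16) = 3562774289/8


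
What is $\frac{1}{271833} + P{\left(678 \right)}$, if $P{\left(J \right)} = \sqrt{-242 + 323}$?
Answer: $\frac{2446498}{271833} \approx 9.0$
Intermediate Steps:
$P{\left(J \right)} = 9$ ($P{\left(J \right)} = \sqrt{81} = 9$)
$\frac{1}{271833} + P{\left(678 \right)} = \frac{1}{271833} + 9 = \frac{2446498}{271833}$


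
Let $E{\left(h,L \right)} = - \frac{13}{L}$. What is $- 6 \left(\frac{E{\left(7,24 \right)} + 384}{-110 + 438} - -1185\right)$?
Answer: $- \frac{9337523}{1312} \approx -7117.0$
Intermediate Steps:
$- 6 \left(\frac{E{\left(7,24 \right)} + 384}{-110 + 438} - -1185\right) = - 6 \left(\frac{- \frac{13}{24} + 384}{-110 + 438} - -1185\right) = - 6 \left(\frac{\left(-13\right) \frac{1}{24} + 384}{328} + 1185\right) = - 6 \left(\left(- \frac{13}{24} + 384\right) \frac{1}{328} + 1185\right) = - 6 \left(\frac{9203}{24} \cdot \frac{1}{328} + 1185\right) = - 6 \left(\frac{9203}{7872} + 1185\right) = \left(-6\right) \frac{9337523}{7872} = - \frac{9337523}{1312}$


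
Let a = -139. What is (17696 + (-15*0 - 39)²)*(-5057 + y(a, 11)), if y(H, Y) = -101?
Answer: -99121286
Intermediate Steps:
(17696 + (-15*0 - 39)²)*(-5057 + y(a, 11)) = (17696 + (-15*0 - 39)²)*(-5057 - 101) = (17696 + (0 - 39)²)*(-5158) = (17696 + (-39)²)*(-5158) = (17696 + 1521)*(-5158) = 19217*(-5158) = -99121286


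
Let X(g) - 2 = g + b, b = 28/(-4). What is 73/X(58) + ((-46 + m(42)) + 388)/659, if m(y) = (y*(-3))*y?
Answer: -214243/34927 ≈ -6.1340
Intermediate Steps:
b = -7 (b = 28*(-1/4) = -7)
X(g) = -5 + g (X(g) = 2 + (g - 7) = 2 + (-7 + g) = -5 + g)
m(y) = -3*y**2 (m(y) = (-3*y)*y = -3*y**2)
73/X(58) + ((-46 + m(42)) + 388)/659 = 73/(-5 + 58) + ((-46 - 3*42**2) + 388)/659 = 73/53 + ((-46 - 3*1764) + 388)*(1/659) = 73*(1/53) + ((-46 - 5292) + 388)*(1/659) = 73/53 + (-5338 + 388)*(1/659) = 73/53 - 4950*1/659 = 73/53 - 4950/659 = -214243/34927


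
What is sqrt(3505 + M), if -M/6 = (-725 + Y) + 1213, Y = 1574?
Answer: I*sqrt(8867) ≈ 94.165*I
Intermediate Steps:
M = -12372 (M = -6*((-725 + 1574) + 1213) = -6*(849 + 1213) = -6*2062 = -12372)
sqrt(3505 + M) = sqrt(3505 - 12372) = sqrt(-8867) = I*sqrt(8867)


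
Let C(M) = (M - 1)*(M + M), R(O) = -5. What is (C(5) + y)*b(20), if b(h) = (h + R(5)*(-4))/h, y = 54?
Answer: 188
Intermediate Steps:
C(M) = 2*M*(-1 + M) (C(M) = (-1 + M)*(2*M) = 2*M*(-1 + M))
b(h) = (20 + h)/h (b(h) = (h - 5*(-4))/h = (h + 20)/h = (20 + h)/h)
(C(5) + y)*b(20) = (2*5*(-1 + 5) + 54)*((20 + 20)/20) = (2*5*4 + 54)*((1/20)*40) = (40 + 54)*2 = 94*2 = 188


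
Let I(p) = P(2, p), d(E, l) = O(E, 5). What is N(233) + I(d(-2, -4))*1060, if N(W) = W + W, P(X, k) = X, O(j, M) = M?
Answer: 2586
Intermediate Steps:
d(E, l) = 5
I(p) = 2
N(W) = 2*W
N(233) + I(d(-2, -4))*1060 = 2*233 + 2*1060 = 466 + 2120 = 2586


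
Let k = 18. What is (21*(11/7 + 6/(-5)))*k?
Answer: 702/5 ≈ 140.40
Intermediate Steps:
(21*(11/7 + 6/(-5)))*k = (21*(11/7 + 6/(-5)))*18 = (21*(11*(⅐) + 6*(-⅕)))*18 = (21*(11/7 - 6/5))*18 = (21*(13/35))*18 = (39/5)*18 = 702/5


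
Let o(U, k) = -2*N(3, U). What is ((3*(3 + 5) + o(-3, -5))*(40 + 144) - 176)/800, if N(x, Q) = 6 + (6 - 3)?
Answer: 29/25 ≈ 1.1600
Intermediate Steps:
N(x, Q) = 9 (N(x, Q) = 6 + 3 = 9)
o(U, k) = -18 (o(U, k) = -2*9 = -18)
((3*(3 + 5) + o(-3, -5))*(40 + 144) - 176)/800 = ((3*(3 + 5) - 18)*(40 + 144) - 176)/800 = ((3*8 - 18)*184 - 176)*(1/800) = ((24 - 18)*184 - 176)*(1/800) = (6*184 - 176)*(1/800) = (1104 - 176)*(1/800) = 928*(1/800) = 29/25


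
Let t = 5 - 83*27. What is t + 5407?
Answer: 3171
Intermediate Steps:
t = -2236 (t = 5 - 2241 = -2236)
t + 5407 = -2236 + 5407 = 3171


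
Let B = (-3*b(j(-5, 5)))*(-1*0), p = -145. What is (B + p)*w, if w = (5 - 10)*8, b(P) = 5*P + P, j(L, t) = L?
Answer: 5800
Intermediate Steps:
b(P) = 6*P
w = -40 (w = -5*8 = -40)
B = 0 (B = (-18*(-5))*(-1*0) = -3*(-30)*0 = 90*0 = 0)
(B + p)*w = (0 - 145)*(-40) = -145*(-40) = 5800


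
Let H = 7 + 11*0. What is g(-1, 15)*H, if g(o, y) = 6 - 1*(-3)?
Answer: 63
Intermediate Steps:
H = 7 (H = 7 + 0 = 7)
g(o, y) = 9 (g(o, y) = 6 + 3 = 9)
g(-1, 15)*H = 9*7 = 63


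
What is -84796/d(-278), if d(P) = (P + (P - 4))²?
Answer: -21199/78400 ≈ -0.27040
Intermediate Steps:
d(P) = (-4 + 2*P)² (d(P) = (P + (-4 + P))² = (-4 + 2*P)²)
-84796/d(-278) = -84796*1/(4*(-2 - 278)²) = -84796/(4*(-280)²) = -84796/(4*78400) = -84796/313600 = -84796*1/313600 = -21199/78400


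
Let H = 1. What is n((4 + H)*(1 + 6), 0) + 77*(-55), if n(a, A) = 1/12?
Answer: -50819/12 ≈ -4234.9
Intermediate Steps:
n(a, A) = 1/12
n((4 + H)*(1 + 6), 0) + 77*(-55) = 1/12 + 77*(-55) = 1/12 - 4235 = -50819/12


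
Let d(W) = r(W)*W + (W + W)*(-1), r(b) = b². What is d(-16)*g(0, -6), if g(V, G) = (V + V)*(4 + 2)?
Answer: 0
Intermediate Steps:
g(V, G) = 12*V (g(V, G) = (2*V)*6 = 12*V)
d(W) = W³ - 2*W (d(W) = W²*W + (W + W)*(-1) = W³ + (2*W)*(-1) = W³ - 2*W)
d(-16)*g(0, -6) = (-16*(-2 + (-16)²))*(12*0) = -16*(-2 + 256)*0 = -16*254*0 = -4064*0 = 0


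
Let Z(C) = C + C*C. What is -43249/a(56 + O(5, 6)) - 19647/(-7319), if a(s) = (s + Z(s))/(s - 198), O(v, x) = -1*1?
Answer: 4120611998/2085915 ≈ 1975.4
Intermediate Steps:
O(v, x) = -1
Z(C) = C + C²
a(s) = (s + s*(1 + s))/(-198 + s) (a(s) = (s + s*(1 + s))/(s - 198) = (s + s*(1 + s))/(-198 + s))
-43249/a(56 + O(5, 6)) - 19647/(-7319) = -43249*(-198 + (56 - 1))/((2 + (56 - 1))*(56 - 1)) - 19647/(-7319) = -43249*(-198 + 55)/(55*(2 + 55)) - 19647*(-1/7319) = -43249/(55*57/(-143)) + 19647/7319 = -43249/(55*(-1/143)*57) + 19647/7319 = -43249/(-285/13) + 19647/7319 = -43249*(-13/285) + 19647/7319 = 562237/285 + 19647/7319 = 4120611998/2085915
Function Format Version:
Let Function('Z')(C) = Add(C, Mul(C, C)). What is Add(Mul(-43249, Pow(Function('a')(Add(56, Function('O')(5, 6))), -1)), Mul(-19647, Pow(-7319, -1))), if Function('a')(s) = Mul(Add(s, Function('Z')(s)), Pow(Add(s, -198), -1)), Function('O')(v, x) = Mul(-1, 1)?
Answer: Rational(4120611998, 2085915) ≈ 1975.4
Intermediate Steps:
Function('O')(v, x) = -1
Function('Z')(C) = Add(C, Pow(C, 2))
Function('a')(s) = Mul(Pow(Add(-198, s), -1), Add(s, Mul(s, Add(1, s)))) (Function('a')(s) = Mul(Add(s, Mul(s, Add(1, s))), Pow(Add(s, -198), -1)) = Mul(Add(s, Mul(s, Add(1, s))), Pow(Add(-198, s), -1)) = Mul(Pow(Add(-198, s), -1), Add(s, Mul(s, Add(1, s)))))
Add(Mul(-43249, Pow(Function('a')(Add(56, Function('O')(5, 6))), -1)), Mul(-19647, Pow(-7319, -1))) = Add(Mul(-43249, Pow(Mul(Add(56, -1), Pow(Add(-198, Add(56, -1)), -1), Add(2, Add(56, -1))), -1)), Mul(-19647, Pow(-7319, -1))) = Add(Mul(-43249, Pow(Mul(55, Pow(Add(-198, 55), -1), Add(2, 55)), -1)), Mul(-19647, Rational(-1, 7319))) = Add(Mul(-43249, Pow(Mul(55, Pow(-143, -1), 57), -1)), Rational(19647, 7319)) = Add(Mul(-43249, Pow(Mul(55, Rational(-1, 143), 57), -1)), Rational(19647, 7319)) = Add(Mul(-43249, Pow(Rational(-285, 13), -1)), Rational(19647, 7319)) = Add(Mul(-43249, Rational(-13, 285)), Rational(19647, 7319)) = Add(Rational(562237, 285), Rational(19647, 7319)) = Rational(4120611998, 2085915)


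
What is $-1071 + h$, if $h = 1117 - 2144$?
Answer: $-2098$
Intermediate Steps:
$h = -1027$ ($h = 1117 - 2144 = -1027$)
$-1071 + h = -1071 - 1027 = -2098$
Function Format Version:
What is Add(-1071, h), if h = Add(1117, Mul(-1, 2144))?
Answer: -2098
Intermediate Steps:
h = -1027 (h = Add(1117, -2144) = -1027)
Add(-1071, h) = Add(-1071, -1027) = -2098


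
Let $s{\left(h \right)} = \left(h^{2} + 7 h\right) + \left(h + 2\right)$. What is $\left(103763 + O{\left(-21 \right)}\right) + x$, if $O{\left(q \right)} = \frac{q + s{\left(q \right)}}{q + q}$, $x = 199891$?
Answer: $\frac{6376607}{21} \approx 3.0365 \cdot 10^{5}$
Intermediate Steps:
$s{\left(h \right)} = 2 + h^{2} + 8 h$ ($s{\left(h \right)} = \left(h^{2} + 7 h\right) + \left(2 + h\right) = 2 + h^{2} + 8 h$)
$O{\left(q \right)} = \frac{2 + q^{2} + 9 q}{2 q}$ ($O{\left(q \right)} = \frac{q + \left(2 + q^{2} + 8 q\right)}{q + q} = \frac{2 + q^{2} + 9 q}{2 q}$)
$\left(103763 + O{\left(-21 \right)}\right) + x = \left(103763 + \left(\frac{9}{2} + \frac{1}{-21} + \frac{1}{2} \left(-21\right)\right)\right) + 199891 = \left(103763 - \frac{127}{21}\right) + 199891 = \frac{2178896}{21} + 199891 = \frac{6376607}{21}$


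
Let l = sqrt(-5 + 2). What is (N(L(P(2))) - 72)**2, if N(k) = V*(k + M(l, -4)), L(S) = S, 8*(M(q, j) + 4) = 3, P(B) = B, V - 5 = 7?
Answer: 33489/4 ≈ 8372.3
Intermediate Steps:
V = 12 (V = 5 + 7 = 12)
l = I*sqrt(3) (l = sqrt(-3) = I*sqrt(3) ≈ 1.732*I)
M(q, j) = -29/8 (M(q, j) = -4 + (1/8)*3 = -4 + 3/8 = -29/8)
N(k) = -87/2 + 12*k (N(k) = 12*(k - 29/8) = 12*(-29/8 + k) = -87/2 + 12*k)
(N(L(P(2))) - 72)**2 = ((-87/2 + 12*2) - 72)**2 = ((-87/2 + 24) - 72)**2 = (-39/2 - 72)**2 = (-183/2)**2 = 33489/4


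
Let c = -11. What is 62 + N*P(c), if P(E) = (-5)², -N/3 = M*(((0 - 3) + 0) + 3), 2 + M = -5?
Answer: 62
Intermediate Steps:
M = -7 (M = -2 - 5 = -7)
N = 0 (N = -(-21)*(((0 - 3) + 0) + 3) = -(-21)*((-3 + 0) + 3) = -(-21)*(-3 + 3) = -(-21)*0 = -3*0 = 0)
P(E) = 25
62 + N*P(c) = 62 + 0*25 = 62 + 0 = 62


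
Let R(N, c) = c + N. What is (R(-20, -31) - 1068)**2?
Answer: 1252161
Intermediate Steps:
R(N, c) = N + c
(R(-20, -31) - 1068)**2 = ((-20 - 31) - 1068)**2 = (-51 - 1068)**2 = (-1119)**2 = 1252161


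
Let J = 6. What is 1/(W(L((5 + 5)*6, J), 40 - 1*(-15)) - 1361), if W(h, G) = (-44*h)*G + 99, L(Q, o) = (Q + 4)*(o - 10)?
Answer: 1/618258 ≈ 1.6174e-6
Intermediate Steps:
L(Q, o) = (-10 + o)*(4 + Q) (L(Q, o) = (4 + Q)*(-10 + o) = (-10 + o)*(4 + Q))
W(h, G) = 99 - 44*G*h (W(h, G) = -44*G*h + 99 = 99 - 44*G*h)
1/(W(L((5 + 5)*6, J), 40 - 1*(-15)) - 1361) = 1/((99 - 44*(40 - 1*(-15))*(-40 - 10*(5 + 5)*6 + 4*6 + ((5 + 5)*6)*6)) - 1361) = 1/((99 - 44*(40 + 15)*(-40 - 100*6 + 24 + (10*6)*6)) - 1361) = 1/((99 - 44*55*(-40 - 10*60 + 24 + 60*6)) - 1361) = 1/((99 - 44*55*(-40 - 600 + 24 + 360)) - 1361) = 1/((99 - 44*55*(-256)) - 1361) = 1/((99 + 619520) - 1361) = 1/(619619 - 1361) = 1/618258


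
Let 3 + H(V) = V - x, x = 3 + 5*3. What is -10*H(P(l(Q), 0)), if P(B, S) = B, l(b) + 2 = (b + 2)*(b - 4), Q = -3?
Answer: 160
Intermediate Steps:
l(b) = -2 + (-4 + b)*(2 + b) (l(b) = -2 + (b + 2)*(b - 4) = -2 + (2 + b)*(-4 + b) = -2 + (-4 + b)*(2 + b))
x = 18 (x = 3 + 15 = 18)
H(V) = -21 + V (H(V) = -3 + (V - 1*18) = -3 + (V - 18) = -3 + (-18 + V) = -21 + V)
-10*H(P(l(Q), 0)) = -10*(-21 + (-10 + (-3)² - 2*(-3))) = -10*(-21 + (-10 + 9 + 6)) = -10*(-21 + 5) = -10*(-16) = 160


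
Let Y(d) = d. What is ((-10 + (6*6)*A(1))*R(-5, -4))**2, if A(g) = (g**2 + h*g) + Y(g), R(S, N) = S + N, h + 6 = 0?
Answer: 1920996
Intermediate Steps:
h = -6 (h = -6 + 0 = -6)
R(S, N) = N + S
A(g) = g**2 - 5*g (A(g) = (g**2 - 6*g) + g = g**2 - 5*g)
((-10 + (6*6)*A(1))*R(-5, -4))**2 = ((-10 + (6*6)*(1*(-5 + 1)))*(-4 - 5))**2 = ((-10 + 36*(1*(-4)))*(-9))**2 = ((-10 + 36*(-4))*(-9))**2 = ((-10 - 144)*(-9))**2 = (-154*(-9))**2 = 1386**2 = 1920996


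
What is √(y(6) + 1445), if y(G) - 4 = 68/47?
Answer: √3204037/47 ≈ 38.085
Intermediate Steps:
y(G) = 256/47 (y(G) = 4 + 68/47 = 256/47)
√(y(6) + 1445) = √(256/47 + 1445) = √(68171/47) = √3204037/47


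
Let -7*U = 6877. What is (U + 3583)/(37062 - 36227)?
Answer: 18204/5845 ≈ 3.1145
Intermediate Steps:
U = -6877/7 (U = -⅐*6877 = -6877/7 ≈ -982.43)
(U + 3583)/(37062 - 36227) = (-6877/7 + 3583)/(37062 - 36227) = (18204/7)/835 = (18204/7)*(1/835) = 18204/5845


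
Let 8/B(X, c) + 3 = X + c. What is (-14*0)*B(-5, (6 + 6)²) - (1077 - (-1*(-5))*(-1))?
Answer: -1082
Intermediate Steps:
B(X, c) = 8/(-3 + X + c) (B(X, c) = 8/(-3 + (X + c)) = 8/(-3 + X + c))
(-14*0)*B(-5, (6 + 6)²) - (1077 - (-1*(-5))*(-1)) = (-14*0)*(8/(-3 - 5 + (6 + 6)²)) - (1077 - (-1*(-5))*(-1)) = 0*(8/(-3 - 5 + 12²)) - (1077 - 5*(-1)) = 0*(8/(-3 - 5 + 144)) - (1077 - 1*(-5)) = 0*(8/136) - (1077 + 5) = 0*(8*(1/136)) - 1*1082 = 0*(1/17) - 1082 = 0 - 1082 = -1082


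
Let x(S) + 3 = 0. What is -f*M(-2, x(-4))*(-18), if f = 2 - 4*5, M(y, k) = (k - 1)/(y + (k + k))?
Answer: -162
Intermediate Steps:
x(S) = -3 (x(S) = -3 + 0 = -3)
M(y, k) = (-1 + k)/(y + 2*k)
f = -18 (f = 2 - 20 = -18)
-f*M(-2, x(-4))*(-18) = -(-18*(-1 - 3)/(-2 + 2*(-3)))*(-18) = -(-18*(-4)/(-2 - 6))*(-18) = -(-18*(-4)/(-8))*(-18) = -(-(-9)*(-4)/4)*(-18) = -(-18*½)*(-18) = -(-9)*(-18) = -1*162 = -162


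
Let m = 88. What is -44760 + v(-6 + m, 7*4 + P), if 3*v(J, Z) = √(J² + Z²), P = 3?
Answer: -44760 + √7685/3 ≈ -44731.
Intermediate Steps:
v(J, Z) = √(J² + Z²)/3
-44760 + v(-6 + m, 7*4 + P) = -44760 + √((-6 + 88)² + (7*4 + 3)²)/3 = -44760 + √(82² + (28 + 3)²)/3 = -44760 + √(6724 + 31²)/3 = -44760 + √(6724 + 961)/3 = -44760 + √7685/3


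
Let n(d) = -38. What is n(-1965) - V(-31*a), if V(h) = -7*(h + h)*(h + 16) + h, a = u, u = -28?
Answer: 10741462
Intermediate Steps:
a = -28
V(h) = h - 14*h*(16 + h) (V(h) = -7*2*h*(16 + h) + h = -14*h*(16 + h) + h = h - 14*h*(16 + h))
n(-1965) - V(-31*a) = -38 - (-1)*(-31*(-28))*(223 + 14*(-31*(-28))) = -38 - (-1)*868*(223 + 14*868) = -38 - (-1)*868*(223 + 12152) = -38 - (-1)*868*12375 = -38 - 1*(-10741500) = -38 + 10741500 = 10741462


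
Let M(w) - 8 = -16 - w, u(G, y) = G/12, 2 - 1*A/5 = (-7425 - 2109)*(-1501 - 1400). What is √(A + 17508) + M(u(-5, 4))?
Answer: -91/12 + 8*I*√2160518 ≈ -7.5833 + 11759.0*I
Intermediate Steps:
A = -138290660 (A = 10 - 5*(-7425 - 2109)*(-1501 - 1400) = 10 - (-47670)*(-2901) = 10 - 5*27658134 = 10 - 138290670 = -138290660)
u(G, y) = G/12 (u(G, y) = G*(1/12) = G/12)
M(w) = -8 - w (M(w) = 8 + (-16 - w) = -8 - w)
√(A + 17508) + M(u(-5, 4)) = √(-138290660 + 17508) + (-8 - (-5)/12) = √(-138273152) + (-8 - 1*(-5/12)) = 8*I*√2160518 + (-8 + 5/12) = 8*I*√2160518 - 91/12 = -91/12 + 8*I*√2160518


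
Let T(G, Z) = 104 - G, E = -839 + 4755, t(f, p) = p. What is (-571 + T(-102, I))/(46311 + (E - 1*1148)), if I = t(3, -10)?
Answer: -365/49079 ≈ -0.0074370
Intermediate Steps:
I = -10
E = 3916
(-571 + T(-102, I))/(46311 + (E - 1*1148)) = (-571 + (104 - 1*(-102)))/(46311 + (3916 - 1*1148)) = (-571 + (104 + 102))/(46311 + (3916 - 1148)) = (-571 + 206)/(46311 + 2768) = -365/49079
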